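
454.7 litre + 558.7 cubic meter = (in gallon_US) 1.477e+05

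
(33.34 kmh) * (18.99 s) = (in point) 4.985e+05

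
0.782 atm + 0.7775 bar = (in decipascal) 1.57e+06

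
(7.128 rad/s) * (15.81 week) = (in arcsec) 1.406e+13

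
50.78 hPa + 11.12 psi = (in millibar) 817.5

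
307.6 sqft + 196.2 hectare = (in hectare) 196.2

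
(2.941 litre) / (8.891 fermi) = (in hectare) 3.308e+07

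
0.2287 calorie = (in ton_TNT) 2.287e-10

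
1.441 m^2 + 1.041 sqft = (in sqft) 16.55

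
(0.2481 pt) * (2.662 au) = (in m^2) 3.485e+07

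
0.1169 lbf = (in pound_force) 0.1169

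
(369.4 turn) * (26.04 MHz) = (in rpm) 5.772e+11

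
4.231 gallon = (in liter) 16.02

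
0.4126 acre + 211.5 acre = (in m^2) 8.576e+05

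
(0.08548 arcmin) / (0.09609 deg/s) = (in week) 2.451e-08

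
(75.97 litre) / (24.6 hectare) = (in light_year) 3.264e-23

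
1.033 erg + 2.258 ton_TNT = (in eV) 5.897e+28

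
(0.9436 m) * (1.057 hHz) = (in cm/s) 9974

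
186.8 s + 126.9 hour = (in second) 4.57e+05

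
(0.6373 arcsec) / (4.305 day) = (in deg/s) 4.759e-10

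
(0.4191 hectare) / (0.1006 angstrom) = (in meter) 4.166e+14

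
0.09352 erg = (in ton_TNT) 2.235e-18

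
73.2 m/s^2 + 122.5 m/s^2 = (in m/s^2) 195.7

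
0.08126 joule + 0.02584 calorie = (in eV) 1.182e+18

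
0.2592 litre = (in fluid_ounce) 8.765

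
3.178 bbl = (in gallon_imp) 111.1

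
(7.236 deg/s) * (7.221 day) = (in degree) 4.514e+06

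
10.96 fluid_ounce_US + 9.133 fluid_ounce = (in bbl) 0.003738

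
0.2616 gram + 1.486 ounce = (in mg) 4.239e+04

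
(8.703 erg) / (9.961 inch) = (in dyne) 0.344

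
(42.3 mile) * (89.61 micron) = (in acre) 0.001507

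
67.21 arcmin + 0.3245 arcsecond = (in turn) 0.003112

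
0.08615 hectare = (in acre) 0.2129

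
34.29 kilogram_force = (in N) 336.3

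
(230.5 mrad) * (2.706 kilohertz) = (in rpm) 5956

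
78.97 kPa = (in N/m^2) 7.897e+04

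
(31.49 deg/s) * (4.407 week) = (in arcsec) 3.022e+11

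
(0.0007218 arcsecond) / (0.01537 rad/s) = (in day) 2.635e-12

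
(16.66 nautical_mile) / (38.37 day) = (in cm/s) 0.9307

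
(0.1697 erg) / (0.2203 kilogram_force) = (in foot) 2.577e-08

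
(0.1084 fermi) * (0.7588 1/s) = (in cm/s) 8.225e-15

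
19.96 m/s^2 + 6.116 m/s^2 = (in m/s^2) 26.08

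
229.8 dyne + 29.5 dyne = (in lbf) 0.0005829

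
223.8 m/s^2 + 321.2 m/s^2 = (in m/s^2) 545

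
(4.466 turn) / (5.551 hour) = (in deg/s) 0.08045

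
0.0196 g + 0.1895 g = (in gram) 0.2091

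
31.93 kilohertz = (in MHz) 0.03193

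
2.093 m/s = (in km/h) 7.535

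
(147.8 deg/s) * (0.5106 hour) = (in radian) 4742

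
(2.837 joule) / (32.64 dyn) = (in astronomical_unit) 5.81e-08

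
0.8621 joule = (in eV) 5.381e+18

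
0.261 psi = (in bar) 0.018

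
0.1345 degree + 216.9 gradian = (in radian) 3.409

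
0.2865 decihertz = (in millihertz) 28.65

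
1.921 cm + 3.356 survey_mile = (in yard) 5907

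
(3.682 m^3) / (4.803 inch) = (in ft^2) 324.9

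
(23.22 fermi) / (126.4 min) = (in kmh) 1.102e-17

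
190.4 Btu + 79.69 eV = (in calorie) 4.801e+04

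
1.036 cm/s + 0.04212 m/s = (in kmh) 0.1889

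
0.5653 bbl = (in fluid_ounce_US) 3039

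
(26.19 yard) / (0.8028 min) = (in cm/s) 49.72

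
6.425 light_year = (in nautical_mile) 3.282e+13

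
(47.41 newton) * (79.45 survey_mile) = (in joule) 6.062e+06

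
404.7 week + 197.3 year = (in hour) 1.796e+06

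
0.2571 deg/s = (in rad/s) 0.004487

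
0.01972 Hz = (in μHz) 1.972e+04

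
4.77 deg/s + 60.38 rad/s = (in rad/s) 60.46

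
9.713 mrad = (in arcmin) 33.39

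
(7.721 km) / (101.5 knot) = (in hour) 0.04107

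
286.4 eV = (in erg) 4.589e-10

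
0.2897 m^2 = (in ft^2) 3.118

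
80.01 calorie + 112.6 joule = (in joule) 447.4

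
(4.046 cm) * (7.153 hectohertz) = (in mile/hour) 64.74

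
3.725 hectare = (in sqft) 4.01e+05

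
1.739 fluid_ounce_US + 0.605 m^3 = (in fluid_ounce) 2.046e+04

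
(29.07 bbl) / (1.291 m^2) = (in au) 2.393e-11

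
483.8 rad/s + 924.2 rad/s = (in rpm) 1.345e+04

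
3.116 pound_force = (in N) 13.86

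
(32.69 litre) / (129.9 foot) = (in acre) 2.04e-07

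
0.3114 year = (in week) 16.24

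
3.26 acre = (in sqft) 1.42e+05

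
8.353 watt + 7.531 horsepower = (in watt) 5624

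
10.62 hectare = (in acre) 26.24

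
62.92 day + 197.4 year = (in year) 197.6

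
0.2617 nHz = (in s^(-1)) 2.617e-10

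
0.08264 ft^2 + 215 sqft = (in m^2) 19.98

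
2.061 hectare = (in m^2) 2.061e+04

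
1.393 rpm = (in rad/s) 0.1459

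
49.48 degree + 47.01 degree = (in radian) 1.684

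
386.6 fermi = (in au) 2.584e-24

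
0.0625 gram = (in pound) 0.0001378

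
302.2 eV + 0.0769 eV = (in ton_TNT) 1.158e-26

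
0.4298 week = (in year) 0.008243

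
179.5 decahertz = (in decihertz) 1.795e+04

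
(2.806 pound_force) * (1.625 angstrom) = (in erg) 0.02028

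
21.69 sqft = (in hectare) 0.0002015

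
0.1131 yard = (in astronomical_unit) 6.913e-13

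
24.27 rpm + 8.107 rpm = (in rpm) 32.38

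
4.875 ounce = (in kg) 0.1382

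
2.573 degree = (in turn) 0.007147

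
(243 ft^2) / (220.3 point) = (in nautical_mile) 0.1568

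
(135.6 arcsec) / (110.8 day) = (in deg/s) 3.935e-09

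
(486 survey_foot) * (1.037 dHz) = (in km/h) 55.3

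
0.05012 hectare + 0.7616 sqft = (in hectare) 0.05013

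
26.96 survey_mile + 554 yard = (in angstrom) 4.389e+14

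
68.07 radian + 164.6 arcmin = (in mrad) 6.812e+04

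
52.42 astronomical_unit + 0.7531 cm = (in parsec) 0.0002541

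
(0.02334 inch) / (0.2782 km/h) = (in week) 1.268e-08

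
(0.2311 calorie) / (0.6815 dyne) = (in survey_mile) 88.16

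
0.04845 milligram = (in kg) 4.845e-08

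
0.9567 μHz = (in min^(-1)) 5.74e-05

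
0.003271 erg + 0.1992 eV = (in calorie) 7.818e-11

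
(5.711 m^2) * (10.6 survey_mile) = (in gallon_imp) 2.143e+07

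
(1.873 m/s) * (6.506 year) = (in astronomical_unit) 0.002569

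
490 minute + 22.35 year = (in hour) 1.958e+05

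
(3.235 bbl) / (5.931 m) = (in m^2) 0.08672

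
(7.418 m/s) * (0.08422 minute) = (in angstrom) 3.748e+11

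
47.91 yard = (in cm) 4381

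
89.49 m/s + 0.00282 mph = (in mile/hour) 200.2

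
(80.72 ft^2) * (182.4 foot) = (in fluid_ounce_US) 1.41e+07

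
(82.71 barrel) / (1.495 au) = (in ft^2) 6.329e-10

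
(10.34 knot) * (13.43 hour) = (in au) 1.719e-06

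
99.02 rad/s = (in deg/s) 5673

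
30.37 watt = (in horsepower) 0.04073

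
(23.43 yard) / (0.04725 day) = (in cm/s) 0.5248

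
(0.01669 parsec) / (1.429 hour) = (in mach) 2.94e+08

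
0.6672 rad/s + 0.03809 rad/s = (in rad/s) 0.7053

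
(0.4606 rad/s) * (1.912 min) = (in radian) 52.84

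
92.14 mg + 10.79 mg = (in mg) 102.9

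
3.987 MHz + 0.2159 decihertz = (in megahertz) 3.987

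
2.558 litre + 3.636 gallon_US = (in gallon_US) 4.312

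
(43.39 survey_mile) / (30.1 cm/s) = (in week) 0.3836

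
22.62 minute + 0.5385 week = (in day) 3.785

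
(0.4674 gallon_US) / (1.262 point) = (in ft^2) 42.78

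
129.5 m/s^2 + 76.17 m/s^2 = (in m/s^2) 205.7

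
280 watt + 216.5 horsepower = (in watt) 1.617e+05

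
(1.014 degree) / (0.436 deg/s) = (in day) 2.692e-05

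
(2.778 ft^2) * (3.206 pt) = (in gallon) 0.07711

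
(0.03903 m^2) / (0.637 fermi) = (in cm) 6.127e+15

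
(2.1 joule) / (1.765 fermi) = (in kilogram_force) 1.213e+14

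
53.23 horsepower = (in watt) 3.969e+04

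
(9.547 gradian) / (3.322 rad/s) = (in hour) 1.254e-05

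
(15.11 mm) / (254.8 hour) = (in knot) 3.202e-08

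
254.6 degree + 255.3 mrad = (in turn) 0.7479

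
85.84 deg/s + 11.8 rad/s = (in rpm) 127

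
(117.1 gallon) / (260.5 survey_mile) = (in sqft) 1.138e-05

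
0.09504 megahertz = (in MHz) 0.09504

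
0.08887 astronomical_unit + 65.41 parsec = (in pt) 5.721e+21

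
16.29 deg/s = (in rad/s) 0.2843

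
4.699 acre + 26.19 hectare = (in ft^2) 3.024e+06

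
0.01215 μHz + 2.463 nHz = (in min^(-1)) 8.768e-07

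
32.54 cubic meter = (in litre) 3.254e+04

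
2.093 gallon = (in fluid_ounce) 267.9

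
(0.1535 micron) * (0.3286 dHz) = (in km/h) 1.816e-08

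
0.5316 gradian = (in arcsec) 1722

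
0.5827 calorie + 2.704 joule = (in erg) 5.142e+07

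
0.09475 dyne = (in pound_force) 2.13e-07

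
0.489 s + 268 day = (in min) 3.859e+05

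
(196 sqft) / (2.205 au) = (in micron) 5.52e-05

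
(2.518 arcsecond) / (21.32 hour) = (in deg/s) 9.113e-09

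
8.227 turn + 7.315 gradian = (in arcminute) 1.781e+05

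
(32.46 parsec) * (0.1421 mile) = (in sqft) 2.466e+21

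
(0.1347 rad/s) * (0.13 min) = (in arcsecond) 2.167e+05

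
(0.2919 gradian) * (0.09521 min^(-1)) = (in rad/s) 7.276e-06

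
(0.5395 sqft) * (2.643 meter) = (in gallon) 34.99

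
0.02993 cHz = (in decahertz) 2.993e-05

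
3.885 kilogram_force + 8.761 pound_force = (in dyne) 7.707e+06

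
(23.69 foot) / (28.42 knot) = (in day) 5.716e-06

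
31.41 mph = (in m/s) 14.04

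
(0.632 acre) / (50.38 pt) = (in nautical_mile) 77.7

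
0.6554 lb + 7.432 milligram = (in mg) 2.973e+05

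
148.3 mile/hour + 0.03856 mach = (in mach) 0.2333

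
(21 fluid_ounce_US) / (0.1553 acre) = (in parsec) 3.202e-23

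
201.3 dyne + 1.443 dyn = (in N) 0.002027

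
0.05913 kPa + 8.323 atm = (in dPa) 8.434e+06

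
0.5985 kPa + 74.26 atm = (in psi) 1091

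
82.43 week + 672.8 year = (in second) 2.127e+10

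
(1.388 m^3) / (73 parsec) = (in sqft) 6.633e-18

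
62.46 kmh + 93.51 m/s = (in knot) 215.5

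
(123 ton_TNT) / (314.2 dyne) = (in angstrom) 1.638e+24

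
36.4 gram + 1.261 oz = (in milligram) 7.215e+04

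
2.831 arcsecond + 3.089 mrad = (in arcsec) 640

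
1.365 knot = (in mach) 0.002062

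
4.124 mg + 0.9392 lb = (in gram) 426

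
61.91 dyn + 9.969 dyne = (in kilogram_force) 7.33e-05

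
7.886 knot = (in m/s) 4.057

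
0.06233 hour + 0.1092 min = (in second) 230.9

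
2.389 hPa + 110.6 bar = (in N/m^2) 1.106e+07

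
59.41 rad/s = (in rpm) 567.3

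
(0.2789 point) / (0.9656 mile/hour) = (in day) 2.638e-09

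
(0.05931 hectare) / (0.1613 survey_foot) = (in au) 8.064e-08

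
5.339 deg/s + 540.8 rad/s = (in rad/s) 540.9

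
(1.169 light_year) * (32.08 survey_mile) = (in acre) 1.411e+17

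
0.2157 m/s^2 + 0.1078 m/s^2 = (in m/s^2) 0.3235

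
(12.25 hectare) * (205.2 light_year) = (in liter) 2.378e+26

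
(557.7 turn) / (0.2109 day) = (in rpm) 1.836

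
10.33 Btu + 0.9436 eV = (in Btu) 10.33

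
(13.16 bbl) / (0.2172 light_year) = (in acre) 2.516e-19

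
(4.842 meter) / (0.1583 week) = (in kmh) 0.0001821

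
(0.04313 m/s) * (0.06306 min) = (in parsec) 5.289e-18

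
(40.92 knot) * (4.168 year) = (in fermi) 2.767e+24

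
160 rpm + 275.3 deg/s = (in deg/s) 1235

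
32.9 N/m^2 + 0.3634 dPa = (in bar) 0.0003294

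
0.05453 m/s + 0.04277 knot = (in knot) 0.1488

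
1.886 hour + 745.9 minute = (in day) 0.5966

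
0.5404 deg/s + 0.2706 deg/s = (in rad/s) 0.01415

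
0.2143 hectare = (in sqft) 2.307e+04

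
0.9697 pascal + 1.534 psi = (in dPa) 1.058e+05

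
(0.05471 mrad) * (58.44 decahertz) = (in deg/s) 1.832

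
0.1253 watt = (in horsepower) 0.000168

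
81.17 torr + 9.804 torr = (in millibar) 121.3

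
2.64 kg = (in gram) 2640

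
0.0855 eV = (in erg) 1.37e-13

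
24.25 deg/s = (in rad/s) 0.4232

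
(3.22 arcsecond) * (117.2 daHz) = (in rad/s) 0.0183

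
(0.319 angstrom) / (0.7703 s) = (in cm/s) 4.141e-09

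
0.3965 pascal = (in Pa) 0.3965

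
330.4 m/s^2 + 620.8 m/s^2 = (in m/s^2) 951.2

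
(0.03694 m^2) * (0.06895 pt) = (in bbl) 5.652e-06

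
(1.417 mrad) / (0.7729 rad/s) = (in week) 3.031e-09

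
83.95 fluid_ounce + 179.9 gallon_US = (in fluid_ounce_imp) 2.406e+04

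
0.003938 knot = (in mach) 5.95e-06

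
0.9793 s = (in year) 3.105e-08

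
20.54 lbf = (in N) 91.37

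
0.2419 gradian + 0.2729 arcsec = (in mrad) 3.801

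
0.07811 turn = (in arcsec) 1.012e+05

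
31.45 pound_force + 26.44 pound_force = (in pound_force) 57.89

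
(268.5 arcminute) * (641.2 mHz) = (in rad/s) 0.05008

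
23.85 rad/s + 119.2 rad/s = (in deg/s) 8196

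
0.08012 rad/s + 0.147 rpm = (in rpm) 0.9121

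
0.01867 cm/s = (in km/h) 0.0006721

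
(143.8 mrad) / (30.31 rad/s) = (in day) 5.491e-08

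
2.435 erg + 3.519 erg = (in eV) 3.716e+12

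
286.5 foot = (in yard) 95.5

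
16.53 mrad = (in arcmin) 56.83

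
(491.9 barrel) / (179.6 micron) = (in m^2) 4.354e+05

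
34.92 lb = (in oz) 558.7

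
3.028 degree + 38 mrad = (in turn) 0.01446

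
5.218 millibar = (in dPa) 5218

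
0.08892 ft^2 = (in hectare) 8.261e-07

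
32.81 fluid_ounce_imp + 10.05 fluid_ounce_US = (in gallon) 0.3248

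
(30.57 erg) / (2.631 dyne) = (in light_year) 1.228e-17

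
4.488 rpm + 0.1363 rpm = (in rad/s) 0.4843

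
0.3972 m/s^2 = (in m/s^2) 0.3972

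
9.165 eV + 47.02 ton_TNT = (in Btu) 1.865e+08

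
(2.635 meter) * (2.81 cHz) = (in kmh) 0.2666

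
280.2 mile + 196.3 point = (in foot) 1.479e+06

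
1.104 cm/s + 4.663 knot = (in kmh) 8.676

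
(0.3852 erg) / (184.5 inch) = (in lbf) 1.848e-09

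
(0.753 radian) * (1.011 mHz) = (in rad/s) 0.0007613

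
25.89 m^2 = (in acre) 0.006398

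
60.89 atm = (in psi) 894.8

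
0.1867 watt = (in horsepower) 0.0002504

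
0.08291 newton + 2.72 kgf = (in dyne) 2.676e+06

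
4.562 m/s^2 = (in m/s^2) 4.562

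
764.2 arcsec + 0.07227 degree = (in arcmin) 17.07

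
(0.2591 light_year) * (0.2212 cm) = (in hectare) 5.422e+08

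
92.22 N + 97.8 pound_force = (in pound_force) 118.5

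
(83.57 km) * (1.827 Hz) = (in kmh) 5.497e+05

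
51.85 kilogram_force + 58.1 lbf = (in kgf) 78.2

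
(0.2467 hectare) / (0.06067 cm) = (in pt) 1.153e+10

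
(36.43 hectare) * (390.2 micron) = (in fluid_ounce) 4.807e+06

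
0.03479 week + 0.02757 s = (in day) 0.2435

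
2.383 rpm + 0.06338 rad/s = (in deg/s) 17.93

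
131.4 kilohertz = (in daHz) 1.314e+04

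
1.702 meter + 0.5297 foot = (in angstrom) 1.863e+10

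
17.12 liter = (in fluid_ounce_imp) 602.5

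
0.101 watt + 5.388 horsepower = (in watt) 4018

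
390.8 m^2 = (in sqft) 4207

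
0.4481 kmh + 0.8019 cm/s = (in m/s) 0.1325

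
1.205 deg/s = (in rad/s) 0.02103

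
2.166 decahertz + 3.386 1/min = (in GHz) 2.172e-08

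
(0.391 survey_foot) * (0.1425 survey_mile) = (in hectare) 0.002733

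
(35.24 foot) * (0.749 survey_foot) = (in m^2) 2.452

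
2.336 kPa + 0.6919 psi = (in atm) 0.07014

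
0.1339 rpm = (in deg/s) 0.8034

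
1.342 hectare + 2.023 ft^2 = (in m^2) 1.342e+04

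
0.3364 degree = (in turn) 0.0009344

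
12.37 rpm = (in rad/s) 1.295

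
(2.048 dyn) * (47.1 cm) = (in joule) 9.646e-06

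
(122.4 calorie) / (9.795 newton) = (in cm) 5228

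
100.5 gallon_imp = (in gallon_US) 120.7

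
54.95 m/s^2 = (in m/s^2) 54.95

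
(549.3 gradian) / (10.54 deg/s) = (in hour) 0.01303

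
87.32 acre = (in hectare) 35.34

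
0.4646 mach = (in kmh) 569.5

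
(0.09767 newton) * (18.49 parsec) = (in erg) 5.572e+23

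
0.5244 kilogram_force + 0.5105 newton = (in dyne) 5.653e+05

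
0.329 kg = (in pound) 0.7253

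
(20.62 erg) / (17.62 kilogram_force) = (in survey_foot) 3.915e-08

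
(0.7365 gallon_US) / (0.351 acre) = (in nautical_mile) 1.06e-09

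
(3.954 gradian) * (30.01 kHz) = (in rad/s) 1864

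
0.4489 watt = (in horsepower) 0.000602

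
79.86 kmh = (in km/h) 79.86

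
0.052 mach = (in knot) 34.42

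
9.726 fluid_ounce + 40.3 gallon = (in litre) 152.8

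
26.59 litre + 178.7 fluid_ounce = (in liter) 31.87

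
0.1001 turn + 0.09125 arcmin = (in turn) 0.1001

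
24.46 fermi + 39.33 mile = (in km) 63.3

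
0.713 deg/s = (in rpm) 0.1188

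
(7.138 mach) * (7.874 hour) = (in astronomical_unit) 0.0004605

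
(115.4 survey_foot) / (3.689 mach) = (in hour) 7.778e-06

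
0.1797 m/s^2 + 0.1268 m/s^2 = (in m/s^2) 0.3065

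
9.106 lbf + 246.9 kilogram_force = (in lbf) 553.4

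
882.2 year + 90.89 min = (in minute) 4.637e+08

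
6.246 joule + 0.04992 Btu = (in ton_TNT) 1.408e-08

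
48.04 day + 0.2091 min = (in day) 48.04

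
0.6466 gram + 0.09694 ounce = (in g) 3.395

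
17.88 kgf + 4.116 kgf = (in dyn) 2.157e+07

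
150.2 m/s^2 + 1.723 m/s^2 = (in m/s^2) 151.9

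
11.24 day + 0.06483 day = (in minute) 1.628e+04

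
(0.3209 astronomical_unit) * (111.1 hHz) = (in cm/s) 5.333e+16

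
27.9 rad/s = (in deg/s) 1599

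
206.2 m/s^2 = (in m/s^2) 206.2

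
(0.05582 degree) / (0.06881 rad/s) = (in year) 4.49e-10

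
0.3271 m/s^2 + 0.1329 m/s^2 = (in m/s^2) 0.46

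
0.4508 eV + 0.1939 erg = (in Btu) 1.838e-11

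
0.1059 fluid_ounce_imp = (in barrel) 1.893e-05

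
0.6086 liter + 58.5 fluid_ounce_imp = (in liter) 2.271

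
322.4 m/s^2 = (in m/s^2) 322.4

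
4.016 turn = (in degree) 1446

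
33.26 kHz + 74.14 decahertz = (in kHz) 34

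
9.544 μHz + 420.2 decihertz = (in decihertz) 420.2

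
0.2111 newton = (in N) 0.2111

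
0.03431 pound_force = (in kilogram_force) 0.01556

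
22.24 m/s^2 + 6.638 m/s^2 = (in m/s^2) 28.88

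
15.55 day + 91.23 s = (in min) 2.239e+04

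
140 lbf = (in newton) 622.8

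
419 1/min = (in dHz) 69.83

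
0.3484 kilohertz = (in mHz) 3.484e+05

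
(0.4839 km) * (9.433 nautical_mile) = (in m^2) 8.454e+06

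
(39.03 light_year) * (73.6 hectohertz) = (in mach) 7.981e+18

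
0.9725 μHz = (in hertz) 9.725e-07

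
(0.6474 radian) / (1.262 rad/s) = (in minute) 0.00855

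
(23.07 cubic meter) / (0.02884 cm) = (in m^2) 7.999e+04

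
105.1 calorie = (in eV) 2.745e+21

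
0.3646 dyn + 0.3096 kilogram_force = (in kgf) 0.3096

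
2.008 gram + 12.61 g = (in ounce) 0.5156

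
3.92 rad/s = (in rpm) 37.43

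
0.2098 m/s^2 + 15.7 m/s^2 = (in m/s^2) 15.91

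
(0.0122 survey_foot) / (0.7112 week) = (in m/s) 8.645e-09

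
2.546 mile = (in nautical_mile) 2.212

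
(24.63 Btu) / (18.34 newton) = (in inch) 5.578e+04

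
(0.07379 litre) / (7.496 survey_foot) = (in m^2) 3.23e-05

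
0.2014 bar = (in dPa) 2.014e+05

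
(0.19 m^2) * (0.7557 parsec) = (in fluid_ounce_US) 1.498e+20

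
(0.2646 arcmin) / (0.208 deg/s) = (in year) 6.723e-10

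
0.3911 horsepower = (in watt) 291.6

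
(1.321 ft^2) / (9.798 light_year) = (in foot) 4.344e-18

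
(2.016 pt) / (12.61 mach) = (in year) 5.252e-15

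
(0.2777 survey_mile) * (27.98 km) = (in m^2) 1.25e+07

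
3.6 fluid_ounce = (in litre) 0.1065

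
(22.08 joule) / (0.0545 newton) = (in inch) 1.595e+04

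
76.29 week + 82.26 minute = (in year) 1.463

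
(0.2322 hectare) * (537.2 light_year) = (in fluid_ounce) 3.99e+26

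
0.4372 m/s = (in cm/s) 43.72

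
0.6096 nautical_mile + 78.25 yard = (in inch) 4.726e+04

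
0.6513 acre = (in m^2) 2636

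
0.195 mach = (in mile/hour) 148.5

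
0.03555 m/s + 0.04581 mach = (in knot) 30.39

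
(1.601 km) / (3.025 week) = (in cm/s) 0.08751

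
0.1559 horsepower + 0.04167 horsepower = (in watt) 147.3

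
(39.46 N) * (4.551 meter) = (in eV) 1.121e+21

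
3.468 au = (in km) 5.188e+08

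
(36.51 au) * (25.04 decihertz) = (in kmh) 4.924e+13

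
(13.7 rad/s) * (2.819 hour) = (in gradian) 8.851e+06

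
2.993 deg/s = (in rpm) 0.4988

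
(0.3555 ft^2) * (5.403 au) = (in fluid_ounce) 9.027e+14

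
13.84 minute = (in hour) 0.2307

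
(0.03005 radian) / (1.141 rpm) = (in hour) 6.986e-05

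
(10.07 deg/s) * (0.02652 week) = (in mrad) 2.819e+06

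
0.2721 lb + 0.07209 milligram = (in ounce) 4.354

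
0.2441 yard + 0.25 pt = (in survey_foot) 0.7326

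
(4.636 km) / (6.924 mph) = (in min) 24.96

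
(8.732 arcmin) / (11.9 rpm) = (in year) 6.463e-11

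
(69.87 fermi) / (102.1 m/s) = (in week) 1.131e-21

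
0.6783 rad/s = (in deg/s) 38.86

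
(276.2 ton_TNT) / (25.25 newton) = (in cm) 4.577e+12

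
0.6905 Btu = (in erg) 7.285e+09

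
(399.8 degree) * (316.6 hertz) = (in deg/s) 1.266e+05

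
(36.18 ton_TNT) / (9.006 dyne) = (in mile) 1.044e+12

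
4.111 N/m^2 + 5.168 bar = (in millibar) 5168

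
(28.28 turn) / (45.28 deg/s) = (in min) 3.747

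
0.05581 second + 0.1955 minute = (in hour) 0.003274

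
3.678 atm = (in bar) 3.727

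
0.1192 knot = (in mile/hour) 0.1372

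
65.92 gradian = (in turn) 0.1648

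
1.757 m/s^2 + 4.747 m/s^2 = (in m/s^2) 6.504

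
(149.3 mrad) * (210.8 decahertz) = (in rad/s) 314.7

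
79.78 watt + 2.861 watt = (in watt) 82.64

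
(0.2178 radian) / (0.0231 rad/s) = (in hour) 0.002619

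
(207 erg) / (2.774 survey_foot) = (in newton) 2.448e-05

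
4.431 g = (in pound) 0.009769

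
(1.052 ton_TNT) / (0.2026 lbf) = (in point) 1.384e+13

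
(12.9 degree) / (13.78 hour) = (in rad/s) 4.539e-06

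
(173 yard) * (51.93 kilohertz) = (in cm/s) 8.215e+08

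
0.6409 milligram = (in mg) 0.6409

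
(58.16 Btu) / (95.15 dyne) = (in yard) 7.053e+07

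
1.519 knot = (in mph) 1.748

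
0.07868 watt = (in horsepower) 0.0001055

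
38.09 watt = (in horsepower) 0.05108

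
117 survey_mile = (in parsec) 6.102e-12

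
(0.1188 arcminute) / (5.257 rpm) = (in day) 7.265e-10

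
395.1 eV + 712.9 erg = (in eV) 4.45e+14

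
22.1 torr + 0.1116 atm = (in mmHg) 106.9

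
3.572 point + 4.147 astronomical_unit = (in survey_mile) 3.855e+08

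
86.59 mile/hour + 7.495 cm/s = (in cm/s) 3878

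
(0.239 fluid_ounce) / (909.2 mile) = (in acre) 1.194e-15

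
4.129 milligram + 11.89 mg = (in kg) 1.602e-05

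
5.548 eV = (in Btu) 8.425e-22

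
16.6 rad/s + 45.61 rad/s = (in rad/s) 62.21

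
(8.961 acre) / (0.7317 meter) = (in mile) 30.8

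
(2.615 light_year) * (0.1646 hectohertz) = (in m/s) 4.072e+17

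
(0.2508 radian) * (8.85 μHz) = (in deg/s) 0.0001272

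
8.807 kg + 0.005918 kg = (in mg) 8.813e+06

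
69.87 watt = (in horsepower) 0.0937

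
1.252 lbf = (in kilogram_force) 0.5679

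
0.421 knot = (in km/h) 0.7797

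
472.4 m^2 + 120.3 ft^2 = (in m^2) 483.6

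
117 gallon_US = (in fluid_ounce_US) 1.498e+04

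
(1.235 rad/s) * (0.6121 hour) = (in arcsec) 5.613e+08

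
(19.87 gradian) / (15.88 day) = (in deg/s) 1.303e-05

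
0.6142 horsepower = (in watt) 458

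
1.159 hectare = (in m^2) 1.159e+04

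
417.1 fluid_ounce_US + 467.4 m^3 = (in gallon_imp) 1.028e+05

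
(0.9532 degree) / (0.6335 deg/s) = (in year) 4.771e-08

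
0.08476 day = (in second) 7323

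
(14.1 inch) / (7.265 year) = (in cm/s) 1.563e-07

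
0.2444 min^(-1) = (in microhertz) 4073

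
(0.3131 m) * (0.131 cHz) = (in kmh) 0.001477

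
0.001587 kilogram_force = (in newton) 0.01556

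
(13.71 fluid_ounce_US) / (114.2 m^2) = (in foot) 1.165e-05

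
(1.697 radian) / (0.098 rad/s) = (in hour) 0.00481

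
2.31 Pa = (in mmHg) 0.01733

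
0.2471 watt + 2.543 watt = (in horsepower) 0.003742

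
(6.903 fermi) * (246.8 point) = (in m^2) 6.01e-16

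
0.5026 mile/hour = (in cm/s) 22.47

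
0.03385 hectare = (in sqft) 3644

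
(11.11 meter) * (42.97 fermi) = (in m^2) 4.774e-13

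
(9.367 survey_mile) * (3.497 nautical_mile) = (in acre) 2.413e+04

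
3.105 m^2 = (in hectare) 0.0003105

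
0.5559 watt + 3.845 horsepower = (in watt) 2868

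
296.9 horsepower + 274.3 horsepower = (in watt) 4.259e+05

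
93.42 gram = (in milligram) 9.342e+04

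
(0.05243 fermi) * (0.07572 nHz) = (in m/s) 3.97e-27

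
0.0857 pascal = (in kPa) 8.57e-05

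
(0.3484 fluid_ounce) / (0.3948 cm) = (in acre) 6.449e-07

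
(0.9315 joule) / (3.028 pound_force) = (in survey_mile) 4.297e-05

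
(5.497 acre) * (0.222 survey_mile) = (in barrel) 4.999e+07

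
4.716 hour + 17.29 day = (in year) 0.04791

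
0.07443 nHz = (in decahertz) 7.443e-12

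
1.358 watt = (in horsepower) 0.001821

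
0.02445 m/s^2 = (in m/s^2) 0.02445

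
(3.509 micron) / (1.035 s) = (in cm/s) 0.000339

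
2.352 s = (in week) 3.889e-06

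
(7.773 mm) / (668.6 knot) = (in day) 2.616e-10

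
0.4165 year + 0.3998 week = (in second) 1.338e+07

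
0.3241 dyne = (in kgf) 3.305e-07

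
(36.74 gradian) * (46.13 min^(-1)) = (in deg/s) 25.42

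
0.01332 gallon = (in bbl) 0.0003171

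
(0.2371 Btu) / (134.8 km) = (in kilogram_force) 0.0001892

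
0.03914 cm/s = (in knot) 0.0007608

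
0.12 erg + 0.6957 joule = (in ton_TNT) 1.663e-10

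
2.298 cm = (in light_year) 2.429e-18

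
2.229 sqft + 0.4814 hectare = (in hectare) 0.4814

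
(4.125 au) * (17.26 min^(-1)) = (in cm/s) 1.775e+13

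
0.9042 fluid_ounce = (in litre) 0.02674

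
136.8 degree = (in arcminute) 8208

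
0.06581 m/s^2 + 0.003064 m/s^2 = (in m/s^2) 0.06887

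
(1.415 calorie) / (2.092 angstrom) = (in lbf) 6.362e+09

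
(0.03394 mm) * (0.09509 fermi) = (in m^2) 3.227e-21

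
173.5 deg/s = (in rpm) 28.92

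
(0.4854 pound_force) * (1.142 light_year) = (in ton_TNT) 5.576e+06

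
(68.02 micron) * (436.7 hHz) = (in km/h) 10.69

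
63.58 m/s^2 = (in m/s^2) 63.58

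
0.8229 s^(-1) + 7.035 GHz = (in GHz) 7.035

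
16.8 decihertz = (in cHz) 168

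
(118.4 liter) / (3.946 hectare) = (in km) 3.001e-09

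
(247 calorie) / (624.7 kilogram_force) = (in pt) 478.2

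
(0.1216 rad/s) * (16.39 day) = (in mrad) 1.722e+08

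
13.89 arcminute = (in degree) 0.2315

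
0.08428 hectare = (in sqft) 9072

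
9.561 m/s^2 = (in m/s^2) 9.561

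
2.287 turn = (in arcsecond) 2.964e+06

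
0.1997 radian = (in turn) 0.03178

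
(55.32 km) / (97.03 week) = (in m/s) 0.0009427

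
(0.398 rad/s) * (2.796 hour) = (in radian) 4006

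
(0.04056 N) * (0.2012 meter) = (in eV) 5.093e+16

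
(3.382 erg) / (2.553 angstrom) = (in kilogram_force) 135.1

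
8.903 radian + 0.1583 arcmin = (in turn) 1.417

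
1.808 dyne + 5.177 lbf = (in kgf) 2.348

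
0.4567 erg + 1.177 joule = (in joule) 1.177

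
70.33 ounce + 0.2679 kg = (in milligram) 2.262e+06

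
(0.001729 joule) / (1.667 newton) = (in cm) 0.1037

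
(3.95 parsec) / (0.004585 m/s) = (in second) 2.658e+19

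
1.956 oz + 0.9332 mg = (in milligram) 5.545e+04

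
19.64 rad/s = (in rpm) 187.5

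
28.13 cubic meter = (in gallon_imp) 6188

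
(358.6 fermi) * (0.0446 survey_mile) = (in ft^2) 2.771e-10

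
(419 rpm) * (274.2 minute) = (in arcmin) 2.482e+09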